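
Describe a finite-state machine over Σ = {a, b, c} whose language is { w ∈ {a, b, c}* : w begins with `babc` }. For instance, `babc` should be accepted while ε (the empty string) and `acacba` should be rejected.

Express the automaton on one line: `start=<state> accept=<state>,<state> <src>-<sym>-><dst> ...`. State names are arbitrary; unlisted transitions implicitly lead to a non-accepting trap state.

start=S0 accept=S4 S0-a->S5 S0-b->S1 S0-c->S5 S1-a->S2 S1-b->S5 S1-c->S5 S2-a->S5 S2-b->S3 S2-c->S5 S3-a->S5 S3-b->S5 S3-c->S4 S4-a->S4 S4-b->S4 S4-c->S4 S5-a->S5 S5-b->S5 S5-c->S5

Walk along `babc` while the input agrees: from S0 take `b` to S1, and so on. Any deviation drops to the rejecting sink S5. Once S4 is reached the prefix is confirmed and every continuation is accepted.
6 states suffice.
        a   b   c  
>  S0   S5  S1  S5 
   S1   S2  S5  S5 
   S2   S5  S3  S5 
   S3   S5  S5  S4 
 * S4   S4  S4  S4 
   S5   S5  S5  S5 
(> = start, * = accepting)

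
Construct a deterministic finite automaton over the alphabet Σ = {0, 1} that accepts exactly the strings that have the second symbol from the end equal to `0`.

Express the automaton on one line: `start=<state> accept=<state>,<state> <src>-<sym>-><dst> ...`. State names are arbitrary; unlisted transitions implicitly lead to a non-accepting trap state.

Because acceptance depends on a position counted from the end, the machine has to buffer the most recent 2 symbols. Make each state the string of the last up-to-2 symbols read; on input `x` shift the window left and append `x`. Accept when the buffered window has length 2 and begins with `0`.
        0   1  
>  q0   q1  q2 
   q1   q3  q4 
   q2   q5  q6 
 * q3   q3  q4 
 * q4   q5  q6 
   q5   q3  q4 
   q6   q5  q6 
(> = start, * = accepting)

start=q0 accept=q3,q4 q0-0->q1 q0-1->q2 q1-0->q3 q1-1->q4 q2-0->q5 q2-1->q6 q3-0->q3 q3-1->q4 q4-0->q5 q4-1->q6 q5-0->q3 q5-1->q4 q6-0->q5 q6-1->q6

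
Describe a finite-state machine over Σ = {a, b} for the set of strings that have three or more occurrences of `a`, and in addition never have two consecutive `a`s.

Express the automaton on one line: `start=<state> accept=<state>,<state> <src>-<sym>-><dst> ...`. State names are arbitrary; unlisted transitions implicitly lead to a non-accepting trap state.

Handle the two conditions separately and then intersect. The first has 5 states tracking the count of `a`s, saturating at 4; the second has 3 states tracking partial matches of the forbidden pattern `aa`. A product state is a pair (one from each), accepting exactly when both do.
A 12-state machine:
          a    b  
>  q0     q1   q0 
   q1     q2   q3 
   q2     q4   q2 
   q3     q5   q3 
   q4     q6   q4 
   q5     q4   q7 
   q6     q6   q6 
   q7     q8   q7 
 * q8     q6   q9 
 * q9    q10   q9 
 * q10    q6  q11 
 * q11   q10  q11 
(> = start, * = accepting)

start=q0 accept=q8,q9,q10,q11 q0-a->q1 q0-b->q0 q1-a->q2 q1-b->q3 q2-a->q4 q2-b->q2 q3-a->q5 q3-b->q3 q4-a->q6 q4-b->q4 q5-a->q4 q5-b->q7 q6-a->q6 q6-b->q6 q7-a->q8 q7-b->q7 q8-a->q6 q8-b->q9 q9-a->q10 q9-b->q9 q10-a->q6 q10-b->q11 q11-a->q10 q11-b->q11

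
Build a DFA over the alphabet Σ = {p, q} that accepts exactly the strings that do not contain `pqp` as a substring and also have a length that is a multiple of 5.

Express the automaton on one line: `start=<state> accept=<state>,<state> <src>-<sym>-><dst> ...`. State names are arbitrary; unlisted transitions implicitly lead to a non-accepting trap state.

Handle the two conditions separately and then intersect. The first has 4 states tracking partial matches of the forbidden pattern `pqp`; the second has 5 states tracking the input length modulo 5. A product state is a pair (one from each), accepting exactly when both do. Equivalent product states are then merged.
With 16 states:
       p  q 
>* A   B  C 
   B   D  E 
   C   D  F 
   D   G  H 
   E   I  J 
   F   G  J 
   G   K  L 
   H   I  M 
   I   I  I 
   J   K  M 
   K   N  O 
   L   I  A 
   M   N  A 
 * N   B  P 
 * O   I  C 
   P   I  F 
(> = start, * = accepting)

start=A accept=A,N,O A-p->B A-q->C B-p->D B-q->E C-p->D C-q->F D-p->G D-q->H E-p->I E-q->J F-p->G F-q->J G-p->K G-q->L H-p->I H-q->M I-p->I I-q->I J-p->K J-q->M K-p->N K-q->O L-p->I L-q->A M-p->N M-q->A N-p->B N-q->P O-p->I O-q->C P-p->I P-q->F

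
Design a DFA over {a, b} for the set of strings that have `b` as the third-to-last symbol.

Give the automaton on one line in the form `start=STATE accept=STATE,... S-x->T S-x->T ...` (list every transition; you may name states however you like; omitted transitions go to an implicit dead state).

A DFA must remember the last 3 symbols (since which symbol is third-to-last isn't known until the input ends). Use one state per possible window of the last ≤3 symbols; accept from those whose window starts with `b`.
With 15 states:
          a    b  
>  S0     S1   S2 
   S1     S3   S4 
   S2     S5   S6 
   S3     S7   S8 
   S4     S9  S10 
   S5    S11  S12 
   S6    S13  S14 
   S7     S7   S8 
   S8     S9  S10 
   S9    S11  S12 
   S10   S13  S14 
 * S11    S7   S8 
 * S12    S9  S10 
 * S13   S11  S12 
 * S14   S13  S14 
(> = start, * = accepting)

start=S0 accept=S11,S12,S13,S14 S0-a->S1 S0-b->S2 S1-a->S3 S1-b->S4 S2-a->S5 S2-b->S6 S3-a->S7 S3-b->S8 S4-a->S9 S4-b->S10 S5-a->S11 S5-b->S12 S6-a->S13 S6-b->S14 S7-a->S7 S7-b->S8 S8-a->S9 S8-b->S10 S9-a->S11 S9-b->S12 S10-a->S13 S10-b->S14 S11-a->S7 S11-b->S8 S12-a->S9 S12-b->S10 S13-a->S11 S13-b->S12 S14-a->S13 S14-b->S14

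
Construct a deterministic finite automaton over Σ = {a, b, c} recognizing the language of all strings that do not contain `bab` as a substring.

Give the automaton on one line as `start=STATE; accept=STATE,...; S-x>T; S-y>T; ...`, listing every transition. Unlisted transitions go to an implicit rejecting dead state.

This is the complement of 'contains `bab`'. Use the same substring-matching states — s0 through s3 holding how much of `bab` has just been matched — but flip the accepting set: everything except the trap s3 accepts.
4 states suffice.
        a   b   c  
>* s0   s0  s1  s0 
 * s1   s2  s1  s0 
 * s2   s0  s3  s0 
   s3   s3  s3  s3 
(> = start, * = accepting)

start=s0; accept=s0,s1,s2; s0-a>s0; s0-b>s1; s0-c>s0; s1-a>s2; s1-b>s1; s1-c>s0; s2-a>s0; s2-b>s3; s2-c>s0; s3-a>s3; s3-b>s3; s3-c>s3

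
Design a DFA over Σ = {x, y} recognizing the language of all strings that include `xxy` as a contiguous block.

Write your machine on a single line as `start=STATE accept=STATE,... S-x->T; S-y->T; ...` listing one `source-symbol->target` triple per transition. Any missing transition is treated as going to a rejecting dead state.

States q0..q2 record the length of the longest prefix of `xxy` that matches the current input suffix. Reaching q3 means `xxy` has been seen, and we stay there forever. Accept from q3.
With 4 states:
        x   y  
>  q0   q1  q0 
   q1   q2  q0 
   q2   q2  q3 
 * q3   q3  q3 
(> = start, * = accepting)

start=q0; accept=q3; q0-x->q1; q0-y->q0; q1-x->q2; q1-y->q0; q2-x->q2; q2-y->q3; q3-x->q3; q3-y->q3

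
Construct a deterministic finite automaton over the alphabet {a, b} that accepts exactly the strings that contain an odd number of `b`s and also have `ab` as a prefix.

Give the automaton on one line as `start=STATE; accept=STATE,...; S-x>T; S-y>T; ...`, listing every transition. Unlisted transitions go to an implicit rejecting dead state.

Run two small machines in parallel and take their product. One (2 states) tracks the count of `b`s modulo 2; the other (4 states) tracks whether the input so far still matches the prefix `ab`. Each combined state is a pair, one component from each; accept when both components accept. After merging equivalent states the machine shrinks.
A 5-state machine:
        a   b  
>  q0   q1  q2 
   q1   q2  q3 
   q2   q2  q2 
 * q3   q3  q4 
   q4   q4  q3 
(> = start, * = accepting)

start=q0; accept=q3; q0-a>q1; q0-b>q2; q1-a>q2; q1-b>q3; q2-a>q2; q2-b>q2; q3-a>q3; q3-b>q4; q4-a>q4; q4-b>q3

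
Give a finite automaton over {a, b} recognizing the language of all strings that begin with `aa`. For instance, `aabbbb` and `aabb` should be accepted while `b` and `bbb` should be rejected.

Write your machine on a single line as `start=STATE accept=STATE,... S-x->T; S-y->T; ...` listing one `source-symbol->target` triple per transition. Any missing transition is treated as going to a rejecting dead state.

Walk along `aa` while the input agrees: from S0 take `a` to S1, and so on. Any deviation drops to the rejecting sink S3. Once S2 is reached the prefix is confirmed and every continuation is accepted.
4 states suffice.
        a   b  
>  S0   S1  S3 
   S1   S2  S3 
 * S2   S2  S2 
   S3   S3  S3 
(> = start, * = accepting)

start=S0; accept=S2; S0-a->S1; S0-b->S3; S1-a->S2; S1-b->S3; S2-a->S2; S2-b->S2; S3-a->S3; S3-b->S3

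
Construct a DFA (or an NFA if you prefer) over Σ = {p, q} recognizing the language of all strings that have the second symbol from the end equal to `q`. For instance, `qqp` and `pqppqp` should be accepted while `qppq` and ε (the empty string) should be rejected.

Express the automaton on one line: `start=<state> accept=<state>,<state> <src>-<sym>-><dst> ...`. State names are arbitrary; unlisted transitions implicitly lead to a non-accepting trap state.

Because acceptance depends on a position counted from the end, the machine has to buffer the most recent 2 symbols. Make each state the string of the last up-to-2 symbols read; on input `x` shift the window left and append `x`. Accept when the buffered window has length 2 and begins with `q`.
        p   q  
>  S0   S1  S2 
   S1   S3  S4 
   S2   S5  S6 
   S3   S3  S4 
   S4   S5  S6 
 * S5   S3  S4 
 * S6   S5  S6 
(> = start, * = accepting)

start=S0 accept=S5,S6 S0-p->S1 S0-q->S2 S1-p->S3 S1-q->S4 S2-p->S5 S2-q->S6 S3-p->S3 S3-q->S4 S4-p->S5 S4-q->S6 S5-p->S3 S5-q->S4 S6-p->S5 S6-q->S6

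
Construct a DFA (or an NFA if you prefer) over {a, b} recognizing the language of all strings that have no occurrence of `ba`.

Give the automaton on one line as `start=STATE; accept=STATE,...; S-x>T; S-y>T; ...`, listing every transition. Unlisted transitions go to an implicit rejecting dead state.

Track partial matches of the forbidden pattern `ba`. State S2 is a dead state reached once `ba` has occurred; every other state accepts. S0 means no part of `ba` is currently matched.
A 3-state machine:
        a   b  
>* S0   S0  S1 
 * S1   S2  S1 
   S2   S2  S2 
(> = start, * = accepting)

start=S0; accept=S0,S1; S0-a>S0; S0-b>S1; S1-a>S2; S1-b>S1; S2-a>S2; S2-b>S2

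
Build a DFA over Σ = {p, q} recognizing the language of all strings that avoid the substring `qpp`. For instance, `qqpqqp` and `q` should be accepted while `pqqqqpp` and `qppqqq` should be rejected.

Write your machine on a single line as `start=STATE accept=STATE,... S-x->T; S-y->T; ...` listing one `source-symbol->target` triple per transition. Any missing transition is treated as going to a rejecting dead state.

Track partial matches of the forbidden pattern `qpp`. State s3 is a dead state reached once `qpp` has occurred; every other state accepts. s0 means no part of `qpp` is currently matched.
A 4-state machine:
        p   q  
>* s0   s0  s1 
 * s1   s2  s1 
 * s2   s3  s1 
   s3   s3  s3 
(> = start, * = accepting)

start=s0; accept=s0,s1,s2; s0-p->s0; s0-q->s1; s1-p->s2; s1-q->s1; s2-p->s3; s2-q->s1; s3-p->s3; s3-q->s3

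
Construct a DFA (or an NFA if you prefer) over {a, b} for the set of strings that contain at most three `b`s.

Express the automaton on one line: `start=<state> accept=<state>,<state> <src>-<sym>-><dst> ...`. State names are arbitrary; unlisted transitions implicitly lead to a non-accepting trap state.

Count `b`s, saturating at 4: states q0 through q3 mean 0 through 3 `b`s seen; q4 means more than 3. Each `b` increments (capped at q4); other symbols loop. Accept from {q0, q1, q2, q3}.
With 5 states:
        a   b  
>* q0   q0  q1 
 * q1   q1  q2 
 * q2   q2  q3 
 * q3   q3  q4 
   q4   q4  q4 
(> = start, * = accepting)

start=q0 accept=q0,q1,q2,q3 q0-a->q0 q0-b->q1 q1-a->q1 q1-b->q2 q2-a->q2 q2-b->q3 q3-a->q3 q3-b->q4 q4-a->q4 q4-b->q4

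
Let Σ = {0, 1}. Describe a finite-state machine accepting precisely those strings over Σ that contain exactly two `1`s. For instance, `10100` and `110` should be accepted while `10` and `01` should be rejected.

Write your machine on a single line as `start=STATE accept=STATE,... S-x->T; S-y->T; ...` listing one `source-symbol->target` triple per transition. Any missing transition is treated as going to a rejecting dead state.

Count `1`s, saturating at 3: states A through C mean 0 through 2 `1`s seen; D means more than 2. Each `1` increments (capped at D); other symbols loop. Accept from {C}.
With 4 states:
       0  1 
>  A   A  B 
   B   B  C 
 * C   C  D 
   D   D  D 
(> = start, * = accepting)

start=A; accept=C; A-0->A; A-1->B; B-0->B; B-1->C; C-0->C; C-1->D; D-0->D; D-1->D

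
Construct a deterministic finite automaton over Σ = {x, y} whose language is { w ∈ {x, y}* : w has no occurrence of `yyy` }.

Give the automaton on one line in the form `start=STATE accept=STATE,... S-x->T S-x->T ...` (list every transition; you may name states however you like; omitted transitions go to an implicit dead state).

This is the complement of 'contains `yyy`'. Use the same substring-matching states — A through D holding how much of `yyy` has just been matched — but flip the accepting set: everything except the trap D accepts.
A 4-state machine:
       x  y 
>* A   A  B 
 * B   A  C 
 * C   A  D 
   D   D  D 
(> = start, * = accepting)

start=A accept=A,B,C A-x->A A-y->B B-x->A B-y->C C-x->A C-y->D D-x->D D-y->D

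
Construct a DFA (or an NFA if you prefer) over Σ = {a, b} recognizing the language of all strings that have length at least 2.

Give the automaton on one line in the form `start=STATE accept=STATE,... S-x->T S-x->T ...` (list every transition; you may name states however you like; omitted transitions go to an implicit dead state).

Count input length up to 3: every symbol moves from S0 toward S3, which means 'more than 2' and absorbs. Accept from {S2, S3}.
4 states suffice.
        a   b  
>  S0   S1  S1 
   S1   S2  S2 
 * S2   S3  S3 
 * S3   S3  S3 
(> = start, * = accepting)

start=S0 accept=S2,S3 S0-a->S1 S0-b->S1 S1-a->S2 S1-b->S2 S2-a->S3 S2-b->S3 S3-a->S3 S3-b->S3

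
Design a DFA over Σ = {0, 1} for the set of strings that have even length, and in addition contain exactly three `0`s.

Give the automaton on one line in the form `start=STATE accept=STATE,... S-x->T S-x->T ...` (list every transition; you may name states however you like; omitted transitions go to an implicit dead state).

Run two small machines in parallel and take their product. One (2 states) tracks the input length modulo 2; the other (5 states) tracks the count of `0`s, saturating at 4. Each combined state is a pair, one component from each; accept when both components accept. Equivalent product states are then merged.
9 states suffice.
        0   1  
>  s0   s1  s2 
   s1   s3  s4 
   s2   s4  s0 
   s3   s5  s6 
   s4   s6  s1 
   s5   s7  s8 
   s6   s8  s3 
   s7   s7  s7 
 * s8   s7  s5 
(> = start, * = accepting)

start=s0 accept=s8 s0-0->s1 s0-1->s2 s1-0->s3 s1-1->s4 s2-0->s4 s2-1->s0 s3-0->s5 s3-1->s6 s4-0->s6 s4-1->s1 s5-0->s7 s5-1->s8 s6-0->s8 s6-1->s3 s7-0->s7 s7-1->s7 s8-0->s7 s8-1->s5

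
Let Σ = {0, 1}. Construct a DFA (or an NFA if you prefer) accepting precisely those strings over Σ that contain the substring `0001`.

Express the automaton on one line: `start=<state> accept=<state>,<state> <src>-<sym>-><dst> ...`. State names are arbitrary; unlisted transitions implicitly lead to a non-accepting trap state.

States q0..q3 record the length of the longest prefix of `0001` that matches the current input suffix. Reaching q4 means `0001` has been seen, and we stay there forever. Accept from q4.
A 5-state machine:
        0   1  
>  q0   q1  q0 
   q1   q2  q0 
   q2   q3  q0 
   q3   q3  q4 
 * q4   q4  q4 
(> = start, * = accepting)

start=q0 accept=q4 q0-0->q1 q0-1->q0 q1-0->q2 q1-1->q0 q2-0->q3 q2-1->q0 q3-0->q3 q3-1->q4 q4-0->q4 q4-1->q4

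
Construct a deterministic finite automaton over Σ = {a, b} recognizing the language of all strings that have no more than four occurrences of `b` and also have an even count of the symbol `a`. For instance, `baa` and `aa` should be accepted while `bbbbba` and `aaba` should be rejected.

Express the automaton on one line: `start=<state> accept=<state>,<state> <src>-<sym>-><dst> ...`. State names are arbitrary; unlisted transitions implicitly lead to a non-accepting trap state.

Run two small machines in parallel and take their product. One (6 states) tracks the count of `b`s, saturating at 5; the other (2 states) tracks the count of `a`s modulo 2. Each combined state is a pair, one component from each; accept when both components accept.
With 12 states:
          a    b  
>* q0     q1   q2 
   q1     q0   q3 
 * q2     q3   q4 
   q3     q2   q5 
 * q4     q5   q6 
   q5     q4   q7 
 * q6     q7   q8 
   q7     q6   q9 
 * q8     q9  q10 
   q9     q8  q11 
   q10   q11  q10 
   q11   q10  q11 
(> = start, * = accepting)

start=q0 accept=q0,q2,q4,q6,q8 q0-a->q1 q0-b->q2 q1-a->q0 q1-b->q3 q2-a->q3 q2-b->q4 q3-a->q2 q3-b->q5 q4-a->q5 q4-b->q6 q5-a->q4 q5-b->q7 q6-a->q7 q6-b->q8 q7-a->q6 q7-b->q9 q8-a->q9 q8-b->q10 q9-a->q8 q9-b->q11 q10-a->q11 q10-b->q10 q11-a->q10 q11-b->q11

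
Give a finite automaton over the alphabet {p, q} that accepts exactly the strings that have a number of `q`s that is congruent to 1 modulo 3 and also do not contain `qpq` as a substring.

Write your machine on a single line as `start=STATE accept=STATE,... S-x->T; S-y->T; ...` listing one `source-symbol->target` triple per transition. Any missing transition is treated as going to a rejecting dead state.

start=s0; accept=s1,s2,s4; s0-p->s0; s0-q->s1; s1-p->s2; s1-q->s3; s2-p->s4; s2-q->s5; s3-p->s6; s3-q->s7; s4-p->s4; s4-q->s3; s5-p->s5; s5-q->s5; s6-p->s8; s6-q->s5; s7-p->s9; s7-q->s1; s8-p->s8; s8-q->s7; s9-p->s0; s9-q->s5

Handle the two conditions separately and then intersect. One (3 states) tracks the count of `q`s modulo 3; the other (4 states) tracks partial matches of the forbidden pattern `qpq`. Each combined state is a pair, one component from each; accept when both components accept. After merging equivalent states the machine shrinks.
10 states suffice.
        p   q  
>  s0   s0  s1 
 * s1   s2  s3 
 * s2   s4  s5 
   s3   s6  s7 
 * s4   s4  s3 
   s5   s5  s5 
   s6   s8  s5 
   s7   s9  s1 
   s8   s8  s7 
   s9   s0  s5 
(> = start, * = accepting)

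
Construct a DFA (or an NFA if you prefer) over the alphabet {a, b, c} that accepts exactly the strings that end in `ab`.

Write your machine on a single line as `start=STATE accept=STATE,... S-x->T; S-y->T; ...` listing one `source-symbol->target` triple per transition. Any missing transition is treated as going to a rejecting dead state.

Remember how much of `ab` the current input suffix matches. State S0 means no match yet; S1 means the last symbol is `a`; S2 means the last 2 symbols are `ab`. Only S2 accepts. On a mismatch, fall back to the longest proper suffix that is still a prefix of `ab`.
        a   b   c  
>  S0   S1  S0  S0 
   S1   S1  S2  S0 
 * S2   S1  S0  S0 
(> = start, * = accepting)

start=S0; accept=S2; S0-a->S1; S0-b->S0; S0-c->S0; S1-a->S1; S1-b->S2; S1-c->S0; S2-a->S1; S2-b->S0; S2-c->S0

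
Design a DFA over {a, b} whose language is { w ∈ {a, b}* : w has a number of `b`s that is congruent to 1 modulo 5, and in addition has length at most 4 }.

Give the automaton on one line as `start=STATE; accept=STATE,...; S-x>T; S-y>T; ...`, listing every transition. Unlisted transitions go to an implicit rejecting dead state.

start=q0; accept=q2,q4,q7,q8; q0-a>q1; q0-b>q2; q1-a>q3; q1-b>q4; q2-a>q4; q2-b>q5; q3-a>q6; q3-b>q7; q4-a>q7; q4-b>q5; q5-a>q5; q5-b>q5; q6-a>q5; q6-b>q8; q7-a>q8; q7-b>q5; q8-a>q5; q8-b>q5

Run two small machines in parallel and take their product. One (5 states) tracks the count of `b`s modulo 5; the other (6 states) tracks the input length, saturating at 5. Each combined state is a pair, one component from each; accept when both components accept. Equivalent product states are then merged.
With 9 states:
        a   b  
>  q0   q1  q2 
   q1   q3  q4 
 * q2   q4  q5 
   q3   q6  q7 
 * q4   q7  q5 
   q5   q5  q5 
   q6   q5  q8 
 * q7   q8  q5 
 * q8   q5  q5 
(> = start, * = accepting)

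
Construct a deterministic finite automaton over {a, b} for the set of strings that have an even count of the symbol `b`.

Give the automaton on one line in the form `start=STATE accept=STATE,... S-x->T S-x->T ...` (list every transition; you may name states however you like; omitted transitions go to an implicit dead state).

start=S0 accept=S0 S0-a->S0 S0-b->S1 S1-a->S1 S1-b->S0

The only thing that matters is how many `b`s have appeared, reduced mod 2. Use one state per residue: S0 for 0, …, S1 for 1. Reading `b` moves to the next residue; anything else stays put. S0 is accepting.
With 2 states:
        a   b  
>* S0   S0  S1 
   S1   S1  S0 
(> = start, * = accepting)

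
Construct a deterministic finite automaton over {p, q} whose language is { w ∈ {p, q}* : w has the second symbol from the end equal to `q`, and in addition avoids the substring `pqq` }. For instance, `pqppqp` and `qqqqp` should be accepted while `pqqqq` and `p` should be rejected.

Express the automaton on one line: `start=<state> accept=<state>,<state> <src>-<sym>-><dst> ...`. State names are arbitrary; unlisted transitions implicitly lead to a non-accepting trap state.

start=s0 accept=s4,s5 s0-p->s1 s0-q->s2 s1-p->s1 s1-q->s3 s2-p->s4 s2-q->s5 s3-p->s4 s3-q->s6 s4-p->s1 s4-q->s3 s5-p->s4 s5-q->s5 s6-p->s6 s6-q->s6

Run two small machines in parallel and take their product. One (7 states) tracks the last 2 symbols read; the other (4 states) tracks partial matches of the forbidden pattern `pqq`. Each combined state is a pair, one component from each; accept when both components accept. After merging equivalent states the machine shrinks.
A 7-state machine:
        p   q  
>  s0   s1  s2 
   s1   s1  s3 
   s2   s4  s5 
   s3   s4  s6 
 * s4   s1  s3 
 * s5   s4  s5 
   s6   s6  s6 
(> = start, * = accepting)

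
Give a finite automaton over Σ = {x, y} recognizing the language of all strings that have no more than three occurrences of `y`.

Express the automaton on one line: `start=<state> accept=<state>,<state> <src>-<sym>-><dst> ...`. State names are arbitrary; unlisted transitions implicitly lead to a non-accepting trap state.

Count `y`s, saturating at 4: states S0 through S3 mean 0 through 3 `y`s seen; S4 means more than 3. Each `y` increments (capped at S4); other symbols loop. Accept from {S0, S1, S2, S3}.
5 states suffice.
        x   y  
>* S0   S0  S1 
 * S1   S1  S2 
 * S2   S2  S3 
 * S3   S3  S4 
   S4   S4  S4 
(> = start, * = accepting)

start=S0 accept=S0,S1,S2,S3 S0-x->S0 S0-y->S1 S1-x->S1 S1-y->S2 S2-x->S2 S2-y->S3 S3-x->S3 S3-y->S4 S4-x->S4 S4-y->S4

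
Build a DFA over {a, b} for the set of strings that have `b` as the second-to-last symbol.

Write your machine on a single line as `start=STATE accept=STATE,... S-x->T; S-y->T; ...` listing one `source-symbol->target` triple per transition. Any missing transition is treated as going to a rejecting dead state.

start=S0; accept=S5,S6; S0-a->S1; S0-b->S2; S1-a->S3; S1-b->S4; S2-a->S5; S2-b->S6; S3-a->S3; S3-b->S4; S4-a->S5; S4-b->S6; S5-a->S3; S5-b->S4; S6-a->S5; S6-b->S6

Because acceptance depends on a position counted from the end, the machine has to buffer the most recent 2 symbols. Make each state the string of the last up-to-2 symbols read; on input `x` shift the window left and append `x`. Accept when the buffered window has length 2 and begins with `b`.
        a   b  
>  S0   S1  S2 
   S1   S3  S4 
   S2   S5  S6 
   S3   S3  S4 
   S4   S5  S6 
 * S5   S3  S4 
 * S6   S5  S6 
(> = start, * = accepting)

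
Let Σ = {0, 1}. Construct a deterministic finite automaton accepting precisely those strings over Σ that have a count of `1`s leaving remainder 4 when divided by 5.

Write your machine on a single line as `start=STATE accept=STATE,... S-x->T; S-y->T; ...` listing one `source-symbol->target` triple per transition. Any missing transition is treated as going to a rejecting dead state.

The only thing that matters is how many `1`s have appeared, reduced mod 5. Use one state per residue: A for 0, …, E for 4. Reading `1` moves to the next residue; anything else stays put. E is accepting.
5 states suffice.
       0  1 
>  A   A  B 
   B   B  C 
   C   C  D 
   D   D  E 
 * E   E  A 
(> = start, * = accepting)

start=A; accept=E; A-0->A; A-1->B; B-0->B; B-1->C; C-0->C; C-1->D; D-0->D; D-1->E; E-0->E; E-1->A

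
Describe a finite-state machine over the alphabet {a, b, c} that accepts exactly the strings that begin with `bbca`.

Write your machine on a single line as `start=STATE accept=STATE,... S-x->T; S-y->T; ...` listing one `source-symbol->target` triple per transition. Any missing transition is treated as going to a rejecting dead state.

start=q0; accept=q4; q0-a->q5; q0-b->q1; q0-c->q5; q1-a->q5; q1-b->q2; q1-c->q5; q2-a->q5; q2-b->q5; q2-c->q3; q3-a->q4; q3-b->q5; q3-c->q5; q4-a->q4; q4-b->q4; q4-c->q4; q5-a->q5; q5-b->q5; q5-c->q5

Walk along `bbca` while the input agrees: from q0 take `b` to q1, and so on. Any deviation drops to the rejecting sink q5. Once q4 is reached the prefix is confirmed and every continuation is accepted.
        a   b   c  
>  q0   q5  q1  q5 
   q1   q5  q2  q5 
   q2   q5  q5  q3 
   q3   q4  q5  q5 
 * q4   q4  q4  q4 
   q5   q5  q5  q5 
(> = start, * = accepting)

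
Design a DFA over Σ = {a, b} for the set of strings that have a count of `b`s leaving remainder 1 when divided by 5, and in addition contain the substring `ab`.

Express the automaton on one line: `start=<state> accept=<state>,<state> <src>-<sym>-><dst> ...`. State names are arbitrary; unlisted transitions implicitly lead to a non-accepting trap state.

Run two small machines in parallel and take their product. The first has 5 states tracking the count of `b`s modulo 5; the second has 3 states tracking whether and how much of `ab` has been seen. A product state is a pair (one from each), accepting exactly when both do. After merging equivalent states the machine shrinks.
With 11 states:
          a    b  
>  q0     q1   q2 
   q1     q1   q3 
   q2     q4   q5 
 * q3     q3   q6 
   q4     q4   q6 
   q5     q6   q7 
   q6     q6   q8 
   q7     q8   q9 
   q8     q8  q10 
   q9    q10   q0 
   q10   q10   q1 
(> = start, * = accepting)

start=q0 accept=q3 q0-a->q1 q0-b->q2 q1-a->q1 q1-b->q3 q2-a->q4 q2-b->q5 q3-a->q3 q3-b->q6 q4-a->q4 q4-b->q6 q5-a->q6 q5-b->q7 q6-a->q6 q6-b->q8 q7-a->q8 q7-b->q9 q8-a->q8 q8-b->q10 q9-a->q10 q9-b->q0 q10-a->q10 q10-b->q1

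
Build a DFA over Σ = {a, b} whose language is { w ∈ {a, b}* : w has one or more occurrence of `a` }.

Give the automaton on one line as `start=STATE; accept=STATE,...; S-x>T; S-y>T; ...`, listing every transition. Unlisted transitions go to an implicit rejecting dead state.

start=s0; accept=s1,s2; s0-a>s1; s0-b>s0; s1-a>s2; s1-b>s1; s2-a>s2; s2-b>s2

Count `a`s, saturating at 2: state s0 means no `a` yet, s1 means one `a` seen, s2 means more than one. Each `a` increments (capped at s2); other symbols loop. Accept from {s1, s2}.
With 3 states:
        a   b  
>  s0   s1  s0 
 * s1   s2  s1 
 * s2   s2  s2 
(> = start, * = accepting)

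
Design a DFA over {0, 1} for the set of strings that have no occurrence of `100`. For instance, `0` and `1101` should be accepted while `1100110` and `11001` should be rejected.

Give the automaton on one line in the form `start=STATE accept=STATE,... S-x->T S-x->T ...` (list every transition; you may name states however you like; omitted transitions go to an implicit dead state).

Track partial matches of the forbidden pattern `100`. State S3 is a dead state reached once `100` has occurred; every other state accepts. S0 means no part of `100` is currently matched.
4 states suffice.
        0   1  
>* S0   S0  S1 
 * S1   S2  S1 
 * S2   S3  S1 
   S3   S3  S3 
(> = start, * = accepting)

start=S0 accept=S0,S1,S2 S0-0->S0 S0-1->S1 S1-0->S2 S1-1->S1 S2-0->S3 S2-1->S1 S3-0->S3 S3-1->S3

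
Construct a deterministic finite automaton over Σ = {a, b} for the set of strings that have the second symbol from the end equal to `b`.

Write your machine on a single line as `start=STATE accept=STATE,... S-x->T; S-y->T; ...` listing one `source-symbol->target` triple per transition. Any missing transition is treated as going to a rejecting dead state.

A DFA must remember the last 2 symbols (since which symbol is second-to-last isn't known until the input ends). Use one state per possible window of the last ≤2 symbols; accept from those whose window starts with `b`.
7 states suffice.
        a   b  
>  S0   S1  S2 
   S1   S3  S4 
   S2   S5  S6 
   S3   S3  S4 
   S4   S5  S6 
 * S5   S3  S4 
 * S6   S5  S6 
(> = start, * = accepting)

start=S0; accept=S5,S6; S0-a->S1; S0-b->S2; S1-a->S3; S1-b->S4; S2-a->S5; S2-b->S6; S3-a->S3; S3-b->S4; S4-a->S5; S4-b->S6; S5-a->S3; S5-b->S4; S6-a->S5; S6-b->S6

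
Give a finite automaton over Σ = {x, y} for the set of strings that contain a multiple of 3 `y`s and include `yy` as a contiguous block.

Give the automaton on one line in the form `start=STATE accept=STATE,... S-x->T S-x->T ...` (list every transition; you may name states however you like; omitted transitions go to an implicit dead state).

Handle the two conditions separately and then intersect. The first has 3 states tracking the count of `y`s modulo 3; the second has 3 states tracking whether and how much of `yy` has been seen. A product state is a pair (one from each), accepting exactly when both do.
       x  y 
>  A   A  B 
   B   C  D 
   C   C  E 
   D   D  F 
   E   G  F 
 * F   F  H 
   G   G  I 
   H   H  D 
   I   A  H 
(> = start, * = accepting)

start=A accept=F A-x->A A-y->B B-x->C B-y->D C-x->C C-y->E D-x->D D-y->F E-x->G E-y->F F-x->F F-y->H G-x->G G-y->I H-x->H H-y->D I-x->A I-y->H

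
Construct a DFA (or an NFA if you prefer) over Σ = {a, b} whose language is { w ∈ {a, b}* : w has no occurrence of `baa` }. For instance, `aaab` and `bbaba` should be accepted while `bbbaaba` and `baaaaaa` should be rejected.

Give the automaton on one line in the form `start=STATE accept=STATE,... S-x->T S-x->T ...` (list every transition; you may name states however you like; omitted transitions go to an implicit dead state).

start=q0 accept=q0,q1,q2 q0-a->q0 q0-b->q1 q1-a->q2 q1-b->q1 q2-a->q3 q2-b->q1 q3-a->q3 q3-b->q3

This is the complement of 'contains `baa`'. Use the same substring-matching states — q0 through q3 holding how much of `baa` has just been matched — but flip the accepting set: everything except the trap q3 accepts.
        a   b  
>* q0   q0  q1 
 * q1   q2  q1 
 * q2   q3  q1 
   q3   q3  q3 
(> = start, * = accepting)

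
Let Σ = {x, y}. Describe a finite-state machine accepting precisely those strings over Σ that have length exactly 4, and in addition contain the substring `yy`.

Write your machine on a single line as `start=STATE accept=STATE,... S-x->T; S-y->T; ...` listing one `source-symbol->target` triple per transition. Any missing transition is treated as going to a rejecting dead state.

start=q0; accept=q9; q0-x->q1; q0-y->q2; q1-x->q3; q1-y->q4; q2-x->q3; q2-y->q5; q3-x->q6; q3-y->q7; q4-x->q6; q4-y->q8; q5-x->q8; q5-y->q8; q6-x->q6; q6-y->q6; q7-x->q6; q7-y->q9; q8-x->q9; q8-y->q9; q9-x->q6; q9-y->q6

Build one automaton per condition and run them in lockstep. One (6 states) tracks the input length, saturating at 5; the other (3 states) tracks whether and how much of `yy` has been seen. Each combined state is a pair, one component from each; accept when both components accept. Equivalent product states are then merged.
A 10-state machine:
        x   y  
>  q0   q1  q2 
   q1   q3  q4 
   q2   q3  q5 
   q3   q6  q7 
   q4   q6  q8 
   q5   q8  q8 
   q6   q6  q6 
   q7   q6  q9 
   q8   q9  q9 
 * q9   q6  q6 
(> = start, * = accepting)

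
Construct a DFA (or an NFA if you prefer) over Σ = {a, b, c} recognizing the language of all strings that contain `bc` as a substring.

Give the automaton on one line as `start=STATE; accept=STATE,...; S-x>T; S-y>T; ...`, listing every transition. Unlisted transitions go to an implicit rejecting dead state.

States q0..q1 record the length of the longest prefix of `bc` that matches the current input suffix. Reaching q2 means `bc` has been seen, and we stay there forever. Accept from q2.
        a   b   c  
>  q0   q0  q1  q0 
   q1   q0  q1  q2 
 * q2   q2  q2  q2 
(> = start, * = accepting)

start=q0; accept=q2; q0-a>q0; q0-b>q1; q0-c>q0; q1-a>q0; q1-b>q1; q1-c>q2; q2-a>q2; q2-b>q2; q2-c>q2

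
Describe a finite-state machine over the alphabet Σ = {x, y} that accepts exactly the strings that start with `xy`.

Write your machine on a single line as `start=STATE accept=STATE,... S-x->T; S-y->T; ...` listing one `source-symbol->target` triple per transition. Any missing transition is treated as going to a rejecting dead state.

Check the first 2 symbols one by one: s0 through s1 record how many have matched `xy` so far; any wrong symbol goes to the dead state s3. After all 2 match we enter the accepting sink s2.
4 states suffice.
        x   y  
>  s0   s1  s3 
   s1   s3  s2 
 * s2   s2  s2 
   s3   s3  s3 
(> = start, * = accepting)

start=s0; accept=s2; s0-x->s1; s0-y->s3; s1-x->s3; s1-y->s2; s2-x->s2; s2-y->s2; s3-x->s3; s3-y->s3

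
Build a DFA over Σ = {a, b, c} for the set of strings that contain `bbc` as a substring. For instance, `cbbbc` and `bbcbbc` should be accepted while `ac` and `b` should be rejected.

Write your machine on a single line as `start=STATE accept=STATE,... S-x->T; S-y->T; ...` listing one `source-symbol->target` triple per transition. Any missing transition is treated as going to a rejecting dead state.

Track how much of `bbc` has been matched so far: state q0 is no progress, q3 is the absorbing accept state reached once `bbc` has occurred. Intermediate states record partial matches; on a mismatch, fall back to the longest reusable overlap.
A 4-state machine:
        a   b   c  
>  q0   q0  q1  q0 
   q1   q0  q2  q0 
   q2   q0  q2  q3 
 * q3   q3  q3  q3 
(> = start, * = accepting)

start=q0; accept=q3; q0-a->q0; q0-b->q1; q0-c->q0; q1-a->q0; q1-b->q2; q1-c->q0; q2-a->q0; q2-b->q2; q2-c->q3; q3-a->q3; q3-b->q3; q3-c->q3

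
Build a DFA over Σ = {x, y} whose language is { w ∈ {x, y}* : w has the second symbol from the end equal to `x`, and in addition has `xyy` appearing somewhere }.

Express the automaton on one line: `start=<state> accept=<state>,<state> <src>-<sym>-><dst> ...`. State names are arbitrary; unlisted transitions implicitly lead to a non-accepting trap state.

Build one automaton per condition and run them in lockstep. One (7 states) tracks the last 2 symbols read; the other (4 states) tracks whether and how much of `xyy` has been seen. Each combined state is a pair, one component from each; accept when both components accept.
          x    y  
>  S0     S1   S2 
   S1     S3   S4 
   S2     S5   S6 
   S3     S3   S4 
   S4     S5   S7 
   S5     S3   S4 
   S6     S5   S6 
   S7     S8   S7 
   S8     S9  S10 
 * S9     S9  S10 
 * S10    S8   S7 
(> = start, * = accepting)

start=S0 accept=S9,S10 S0-x->S1 S0-y->S2 S1-x->S3 S1-y->S4 S2-x->S5 S2-y->S6 S3-x->S3 S3-y->S4 S4-x->S5 S4-y->S7 S5-x->S3 S5-y->S4 S6-x->S5 S6-y->S6 S7-x->S8 S7-y->S7 S8-x->S9 S8-y->S10 S9-x->S9 S9-y->S10 S10-x->S8 S10-y->S7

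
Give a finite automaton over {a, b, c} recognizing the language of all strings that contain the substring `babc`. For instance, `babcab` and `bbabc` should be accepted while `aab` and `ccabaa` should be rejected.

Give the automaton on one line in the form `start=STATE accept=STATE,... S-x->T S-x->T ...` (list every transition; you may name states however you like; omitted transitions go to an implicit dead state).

States S0..S3 record the length of the longest prefix of `babc` that matches the current input suffix. Reaching S4 means `babc` has been seen, and we stay there forever. Accept from S4.
        a   b   c  
>  S0   S0  S1  S0 
   S1   S2  S1  S0 
   S2   S0  S3  S0 
   S3   S2  S1  S4 
 * S4   S4  S4  S4 
(> = start, * = accepting)

start=S0 accept=S4 S0-a->S0 S0-b->S1 S0-c->S0 S1-a->S2 S1-b->S1 S1-c->S0 S2-a->S0 S2-b->S3 S2-c->S0 S3-a->S2 S3-b->S1 S3-c->S4 S4-a->S4 S4-b->S4 S4-c->S4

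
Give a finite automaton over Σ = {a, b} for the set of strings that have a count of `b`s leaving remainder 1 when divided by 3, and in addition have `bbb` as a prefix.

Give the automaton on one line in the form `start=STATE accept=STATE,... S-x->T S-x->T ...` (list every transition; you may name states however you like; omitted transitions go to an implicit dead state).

start=q0 accept=q7 q0-a->q1 q0-b->q2 q1-a->q1 q1-b->q3 q2-a->q3 q2-b->q4 q3-a->q3 q3-b->q5 q4-a->q5 q4-b->q6 q5-a->q5 q5-b->q1 q6-a->q6 q6-b->q7 q7-a->q7 q7-b->q8 q8-a->q8 q8-b->q6

Build one automaton per condition and run them in lockstep. One (3 states) tracks the count of `b`s modulo 3; the other (5 states) tracks whether the input so far still matches the prefix `bbb`. Each combined state is a pair, one component from each; accept when both components accept.
        a   b  
>  q0   q1  q2 
   q1   q1  q3 
   q2   q3  q4 
   q3   q3  q5 
   q4   q5  q6 
   q5   q5  q1 
   q6   q6  q7 
 * q7   q7  q8 
   q8   q8  q6 
(> = start, * = accepting)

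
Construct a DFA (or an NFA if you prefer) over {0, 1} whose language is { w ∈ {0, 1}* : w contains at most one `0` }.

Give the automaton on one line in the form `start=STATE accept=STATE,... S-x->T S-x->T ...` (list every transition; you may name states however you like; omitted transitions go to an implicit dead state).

Count `0`s, saturating at 2: state q0 means no `0` yet, q1 means one `0` seen, q2 means more than one. Each `0` increments (capped at q2); other symbols loop. Accept from {q0, q1}.
        0   1  
>* q0   q1  q0 
 * q1   q2  q1 
   q2   q2  q2 
(> = start, * = accepting)

start=q0 accept=q0,q1 q0-0->q1 q0-1->q0 q1-0->q2 q1-1->q1 q2-0->q2 q2-1->q2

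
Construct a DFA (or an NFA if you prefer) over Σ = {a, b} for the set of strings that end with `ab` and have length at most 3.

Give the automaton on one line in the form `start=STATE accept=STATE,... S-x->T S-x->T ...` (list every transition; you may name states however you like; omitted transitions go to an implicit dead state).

start=s0 accept=s4 s0-a->s1 s0-b->s2 s1-a->s3 s1-b->s4 s2-a->s3 s2-b->s5 s3-a->s5 s3-b->s4 s4-a->s5 s4-b->s5 s5-a->s5 s5-b->s5

Handle the two conditions separately and then intersect. One (3 states) tracks how much of the suffix `ab` has currently been matched; the other (5 states) tracks the input length, saturating at 4. Each combined state is a pair, one component from each; accept when both components accept. Minimizing collapses redundant product states.
With 6 states:
        a   b  
>  s0   s1  s2 
   s1   s3  s4 
   s2   s3  s5 
   s3   s5  s4 
 * s4   s5  s5 
   s5   s5  s5 
(> = start, * = accepting)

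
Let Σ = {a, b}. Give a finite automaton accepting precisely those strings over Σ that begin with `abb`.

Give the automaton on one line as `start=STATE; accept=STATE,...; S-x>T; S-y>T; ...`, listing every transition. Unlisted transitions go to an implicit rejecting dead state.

Check the first 3 symbols one by one: S0 through S2 record how many have matched `abb` so far; any wrong symbol goes to the dead state S4. After all 3 match we enter the accepting sink S3.
        a   b  
>  S0   S1  S4 
   S1   S4  S2 
   S2   S4  S3 
 * S3   S3  S3 
   S4   S4  S4 
(> = start, * = accepting)

start=S0; accept=S3; S0-a>S1; S0-b>S4; S1-a>S4; S1-b>S2; S2-a>S4; S2-b>S3; S3-a>S3; S3-b>S3; S4-a>S4; S4-b>S4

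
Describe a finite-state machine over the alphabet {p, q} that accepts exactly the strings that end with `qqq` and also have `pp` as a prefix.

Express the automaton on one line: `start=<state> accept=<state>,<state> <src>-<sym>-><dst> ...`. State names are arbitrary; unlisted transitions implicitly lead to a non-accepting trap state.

Handle the two conditions separately and then intersect. One (4 states) tracks how much of the suffix `qqq` has currently been matched; the other (4 states) tracks whether the input so far still matches the prefix `pp`. Each combined state is a pair, one component from each; accept when both components accept. Equivalent product states are then merged.
7 states suffice.
        p   q  
>  S0   S1  S2 
   S1   S3  S2 
   S2   S2  S2 
   S3   S3  S4 
   S4   S3  S5 
   S5   S3  S6 
 * S6   S3  S6 
(> = start, * = accepting)

start=S0 accept=S6 S0-p->S1 S0-q->S2 S1-p->S3 S1-q->S2 S2-p->S2 S2-q->S2 S3-p->S3 S3-q->S4 S4-p->S3 S4-q->S5 S5-p->S3 S5-q->S6 S6-p->S3 S6-q->S6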